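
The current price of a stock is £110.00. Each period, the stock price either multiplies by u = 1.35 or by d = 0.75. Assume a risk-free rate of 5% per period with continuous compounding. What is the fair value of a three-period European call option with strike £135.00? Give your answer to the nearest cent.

£19.76

Risk-neutral probability p = (e^0.05 − 0.75)/(1.35 − 0.75) = 0.3013/0.6000 = 0.5021
Terminal stock prices: S_uuu = 270.6, S_uud = 150.4, S_udd = 83.53, S_ddd = 46.41
Terminal payoffs (S − K): max(135.6, 0) = 135.6, max(15.36, 0) = 15.36, max(-51.47, 0) = 0, max(-88.59, 0) = 0
Node uu (S = 200.5): V_uu = e^(−0.05)·[0.5021·135.6413 + 0.4979·15.3563] = 72.0590
Node ud (S = 111.4): V_ud = e^(−0.05)·[0.5021·15.3563 + 0.4979·0.0000] = 7.3346
Node dd (S = 61.88): V_dd = e^(−0.05)·[0.5021·0.0000 + 0.4979·0.0000] = 0.0000
Node u (S = 148.5): V_u = e^(−0.05)·[0.5021·72.0590 + 0.4979·7.3346] = 37.8912
Node d (S = 82.5): V_d = e^(−0.05)·[0.5021·7.3346 + 0.4979·0.0000] = 3.5032
Node 0 (S = 110): V_0 = e^(−0.05)·[0.5021·37.8912 + 0.4979·3.5032] = 19.7571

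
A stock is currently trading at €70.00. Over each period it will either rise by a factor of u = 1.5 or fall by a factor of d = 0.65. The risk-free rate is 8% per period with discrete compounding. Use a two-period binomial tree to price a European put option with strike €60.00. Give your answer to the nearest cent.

Risk-neutral probability p = (1 + 0.08 − 0.65)/(1.5 − 0.65) = 0.4300/0.8500 = 0.5059
Terminal stock prices: S_uu = 157.5, S_ud = 68.25, S_dd = 29.58
Terminal payoffs (K − S): max(-97.5, 0) = 0, max(-8.25, 0) = 0, max(30.42, 0) = 30.42
Node u (S = 105): V_u = 1/1.08·[0.5059·0.0000 + 0.4941·0.0000] = 0.0000
Node d (S = 45.5): V_d = 1/1.08·[0.5059·0.0000 + 0.4941·30.4250] = 13.9199
Node 0 (S = 70): V_0 = 1/1.08·[0.5059·0.0000 + 0.4941·13.9199] = 6.3686

€6.37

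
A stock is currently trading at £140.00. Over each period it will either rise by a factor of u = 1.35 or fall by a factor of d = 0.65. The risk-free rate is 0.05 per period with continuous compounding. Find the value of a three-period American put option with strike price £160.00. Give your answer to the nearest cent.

Risk-neutral probability p = (e^0.05 − 0.65)/(1.35 − 0.65) = 0.4013/0.7000 = 0.5732
Terminal stock prices: S_uuu = 344.5, S_uud = 165.8, S_udd = 79.85, S_ddd = 38.45
Terminal payoffs (K − S): max(-184.5, 0) = 0, max(-5.848, 0) = 0, max(80.15, 0) = 80.15, max(121.6, 0) = 121.6
Node uu (S = 255.2): continuation = e^(−0.05)·[0.5732·0.0000 + 0.4268·0.0000] = 0.0000; exercise value = 0.0000 ≤ continuation, so V_uu = 0.0000
Node ud (S = 122.9): continuation = e^(−0.05)·[0.5732·0.0000 + 0.4268·80.1475] = 32.5353; exercise value = 37.1500 > continuation, so V_ud = 37.1500 (exercise)
Node dd (S = 59.15): continuation = e^(−0.05)·[0.5732·80.1475 + 0.4268·121.5525] = 93.0467; exercise value = 100.8500 > continuation, so V_dd = 100.8500 (exercise)
Node u (S = 189): continuation = e^(−0.05)·[0.5732·0.0000 + 0.4268·37.1500] = 15.0808; exercise value = 0.0000 ≤ continuation, so V_u = 15.0808
Node d (S = 91): continuation = e^(−0.05)·[0.5732·37.1500 + 0.4268·100.8500] = 61.1967; exercise value = 69.0000 > continuation, so V_d = 69.0000 (exercise)
Node 0 (S = 140): continuation = e^(−0.05)·[0.5732·15.0808 + 0.4268·69.0000] = 36.2334; exercise value = 20.0000 ≤ continuation, so V_0 = 36.2334

£36.23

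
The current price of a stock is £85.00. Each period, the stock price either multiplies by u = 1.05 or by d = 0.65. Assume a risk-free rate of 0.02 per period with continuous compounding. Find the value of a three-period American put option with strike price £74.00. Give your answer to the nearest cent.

£3.21

Risk-neutral probability p = (e^0.02 − 0.65)/(1.05 − 0.65) = 0.3702/0.4000 = 0.9255
Terminal stock prices: S_uuu = 98.4, S_uud = 60.91, S_udd = 37.71, S_ddd = 23.34
Terminal payoffs (K − S): max(-24.4, 0) = 0, max(13.09, 0) = 13.09, max(36.29, 0) = 36.29, max(50.66, 0) = 50.66
Node uu (S = 93.71): continuation = e^(−0.02)·[0.9255·0.0000 + 0.0745·13.0869] = 0.9556; exercise value = 0.0000 ≤ continuation, so V_uu = 0.9556
Node ud (S = 58.01): continuation = e^(−0.02)·[0.9255·13.0869 + 0.0745·36.2919] = 14.5222; exercise value = 15.9875 > continuation, so V_ud = 15.9875 (exercise)
Node dd (S = 35.91): continuation = e^(−0.02)·[0.9255·36.2919 + 0.0745·50.6569] = 36.6222; exercise value = 38.0875 > continuation, so V_dd = 38.0875 (exercise)
Node u (S = 89.25): continuation = e^(−0.02)·[0.9255·0.9556 + 0.0745·15.9875] = 2.0344; exercise value = 0.0000 ≤ continuation, so V_u = 2.0344
Node d (S = 55.25): continuation = e^(−0.02)·[0.9255·15.9875 + 0.0745·38.0875] = 17.2847; exercise value = 18.7500 > continuation, so V_d = 18.7500 (exercise)
Node 0 (S = 85): continuation = e^(−0.02)·[0.9255·2.0344 + 0.0745·18.7500] = 3.2147; exercise value = 0.0000 ≤ continuation, so V_0 = 3.2147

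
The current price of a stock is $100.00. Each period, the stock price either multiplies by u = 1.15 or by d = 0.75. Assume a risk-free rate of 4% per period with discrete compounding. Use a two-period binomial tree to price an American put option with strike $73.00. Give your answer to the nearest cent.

$1.17

Risk-neutral probability p = (1 + 0.04 − 0.75)/(1.15 − 0.75) = 0.2900/0.4000 = 0.7250
Terminal stock prices: S_uu = 132.2, S_ud = 86.25, S_dd = 56.25
Terminal payoffs (K − S): max(-59.25, 0) = 0, max(-13.25, 0) = 0, max(16.75, 0) = 16.75
Node u (S = 115): continuation = 1/1.04·[0.7250·0.0000 + 0.2750·0.0000] = 0.0000; exercise value = 0.0000 ≤ continuation, so V_u = 0.0000
Node d (S = 75): continuation = 1/1.04·[0.7250·0.0000 + 0.2750·16.7500] = 4.4291; exercise value = 0.0000 ≤ continuation, so V_d = 4.4291
Node 0 (S = 100): continuation = 1/1.04·[0.7250·0.0000 + 0.2750·4.4291] = 1.1712; exercise value = 0.0000 ≤ continuation, so V_0 = 1.1712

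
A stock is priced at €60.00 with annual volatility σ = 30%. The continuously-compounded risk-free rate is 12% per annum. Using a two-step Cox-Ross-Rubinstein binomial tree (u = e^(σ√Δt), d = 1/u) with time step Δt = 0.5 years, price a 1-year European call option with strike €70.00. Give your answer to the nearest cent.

€6.74

CRR parameters: u = e^(σ√Δt) = e^(0.3·√0.5) = 1.2363, d = 1/u = 0.8089
Per-period rate: rΔt = 0.12·0.5 = 0.06, so R = e^0.06 = 1.0618
Risk-neutral probability p = (e^0.06 − 0.8089)/(1.2363 − 0.8089) = 0.2530/0.4275 = 0.5918
Terminal stock prices: S_uu = 91.71, S_ud = 60, S_dd = 39.26
Terminal payoffs (S − K): max(21.71, 0) = 21.71, max(-10, 0) = 0, max(-30.74, 0) = 0
Node u (S = 74.18): V_u = e^(−0.06)·[0.5918·21.7079 + 0.4082·0.0000] = 12.0992
Node d (S = 48.53): V_d = e^(−0.06)·[0.5918·0.0000 + 0.4082·0.0000] = 0.0000
Node 0 (S = 60): V_0 = e^(−0.06)·[0.5918·12.0992 + 0.4082·0.0000] = 6.7436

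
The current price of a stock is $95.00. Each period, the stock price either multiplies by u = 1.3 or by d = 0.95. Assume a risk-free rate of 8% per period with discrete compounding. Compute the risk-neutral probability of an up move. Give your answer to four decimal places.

Risk-neutral probability p = (1 + 0.08 − 0.95)/(1.3 − 0.95) = 0.1300/0.3500 = 0.3714

p = 0.3714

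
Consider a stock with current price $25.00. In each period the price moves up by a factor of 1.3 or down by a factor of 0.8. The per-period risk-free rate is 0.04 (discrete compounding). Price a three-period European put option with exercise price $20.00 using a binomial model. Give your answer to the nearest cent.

Risk-neutral probability p = (1 + 0.04 − 0.8)/(1.3 − 0.8) = 0.2400/0.5000 = 0.4800
Terminal stock prices: S_uuu = 54.93, S_uud = 33.8, S_udd = 20.8, S_ddd = 12.8
Terminal payoffs (K − S): max(-34.93, 0) = 0, max(-13.8, 0) = 0, max(-0.8, 0) = 0, max(7.2, 0) = 7.2
Node uu (S = 42.25): V_uu = 1/1.04·[0.4800·0.0000 + 0.5200·0.0000] = 0.0000
Node ud (S = 26): V_ud = 1/1.04·[0.4800·0.0000 + 0.5200·0.0000] = 0.0000
Node dd (S = 16): V_dd = 1/1.04·[0.4800·0.0000 + 0.5200·7.2000] = 3.6000
Node u (S = 32.5): V_u = 1/1.04·[0.4800·0.0000 + 0.5200·0.0000] = 0.0000
Node d (S = 20): V_d = 1/1.04·[0.4800·0.0000 + 0.5200·3.6000] = 1.8000
Node 0 (S = 25): V_0 = 1/1.04·[0.4800·0.0000 + 0.5200·1.8000] = 0.9000

$0.90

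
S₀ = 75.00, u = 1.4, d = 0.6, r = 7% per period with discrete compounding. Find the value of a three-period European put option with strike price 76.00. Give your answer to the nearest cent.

Risk-neutral probability p = (1 + 0.07 − 0.6)/(1.4 − 0.6) = 0.4700/0.8000 = 0.5875
Terminal stock prices: S_uuu = 205.8, S_uud = 88.2, S_udd = 37.8, S_ddd = 16.2
Terminal payoffs (K − S): max(-129.8, 0) = 0, max(-12.2, 0) = 0, max(38.2, 0) = 38.2, max(59.8, 0) = 59.8
Node uu (S = 147): V_uu = 1/1.07·[0.5875·0.0000 + 0.4125·0.0000] = 0.0000
Node ud (S = 63): V_ud = 1/1.07·[0.5875·0.0000 + 0.4125·38.2000] = 14.7266
Node dd (S = 27): V_dd = 1/1.07·[0.5875·38.2000 + 0.4125·59.8000] = 44.0280
Node u (S = 105): V_u = 1/1.07·[0.5875·0.0000 + 0.4125·14.7266] = 5.6773
Node d (S = 45): V_d = 1/1.07·[0.5875·14.7266 + 0.4125·44.0280] = 25.0593
Node 0 (S = 75): V_0 = 1/1.07·[0.5875·5.6773 + 0.4125·25.0593] = 12.7779

12.78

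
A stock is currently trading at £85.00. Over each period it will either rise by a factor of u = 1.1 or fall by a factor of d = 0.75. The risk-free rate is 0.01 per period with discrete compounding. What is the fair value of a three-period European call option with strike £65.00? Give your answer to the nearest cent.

£24.17

Risk-neutral probability p = (1 + 0.01 − 0.75)/(1.1 − 0.75) = 0.2600/0.3500 = 0.7429
Terminal stock prices: S_uuu = 113.1, S_uud = 77.14, S_udd = 52.59, S_ddd = 35.86
Terminal payoffs (S − K): max(48.14, 0) = 48.14, max(12.14, 0) = 12.14, max(-12.41, 0) = 0, max(-29.14, 0) = 0
Node uu (S = 102.9): V_uu = 1/1.01·[0.7429·48.1350 + 0.2571·12.1375] = 38.4936
Node ud (S = 70.13): V_ud = 1/1.01·[0.7429·12.1375 + 0.2571·0.0000] = 8.9272
Node dd (S = 47.81): V_dd = 1/1.01·[0.7429·0.0000 + 0.2571·0.0000] = 0.0000
Node u (S = 93.5): V_u = 1/1.01·[0.7429·38.4936 + 0.2571·8.9272] = 30.5849
Node d (S = 63.75): V_d = 1/1.01·[0.7429·8.9272 + 0.2571·0.0000] = 6.5659
Node 0 (S = 85): V_0 = 1/1.01·[0.7429·30.5849 + 0.2571·6.5659] = 24.1669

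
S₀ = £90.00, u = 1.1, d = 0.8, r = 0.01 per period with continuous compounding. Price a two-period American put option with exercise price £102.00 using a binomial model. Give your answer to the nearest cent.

Risk-neutral probability p = (e^0.01 − 0.8)/(1.1 − 0.8) = 0.2101/0.3000 = 0.7002
Terminal stock prices: S_uu = 108.9, S_ud = 79.2, S_dd = 57.6
Terminal payoffs (K − S): max(-6.9, 0) = 0, max(22.8, 0) = 22.8, max(44.4, 0) = 44.4
Node u (S = 99): continuation = e^(−0.01)·[0.7002·0.0000 + 0.2998·22.8000] = 6.7682; exercise value = 3.0000 ≤ continuation, so V_u = 6.7682
Node d (S = 72): continuation = e^(−0.01)·[0.7002·22.8000 + 0.2998·44.4000] = 28.9851; exercise value = 30.0000 > continuation, so V_d = 30.0000 (exercise)
Node 0 (S = 90): continuation = e^(−0.01)·[0.7002·6.7682 + 0.2998·30.0000] = 13.5972; exercise value = 12.0000 ≤ continuation, so V_0 = 13.5972

£13.60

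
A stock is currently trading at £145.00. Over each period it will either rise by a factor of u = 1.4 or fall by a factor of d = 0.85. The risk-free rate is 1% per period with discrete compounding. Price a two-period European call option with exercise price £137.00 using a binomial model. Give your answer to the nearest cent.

Risk-neutral probability p = (1 + 0.01 − 0.85)/(1.4 − 0.85) = 0.1600/0.5500 = 0.2909
Terminal stock prices: S_uu = 284.2, S_ud = 172.5, S_dd = 104.8
Terminal payoffs (S − K): max(147.2, 0) = 147.2, max(35.55, 0) = 35.55, max(-32.24, 0) = 0
Node u (S = 203): V_u = 1/1.01·[0.2909·147.2000 + 0.7091·35.5500] = 67.3564
Node d (S = 123.2): V_d = 1/1.01·[0.2909·35.5500 + 0.7091·0.0000] = 10.2394
Node 0 (S = 145): V_0 = 1/1.01·[0.2909·67.3564 + 0.7091·10.2394] = 26.5894

£26.59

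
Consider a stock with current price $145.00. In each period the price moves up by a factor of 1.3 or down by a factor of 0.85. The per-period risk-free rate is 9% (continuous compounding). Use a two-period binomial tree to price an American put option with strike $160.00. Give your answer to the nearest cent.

Risk-neutral probability p = (e^0.09 − 0.85)/(1.3 − 0.85) = 0.2442/0.4500 = 0.5426
Terminal stock prices: S_uu = 245.1, S_ud = 160.2, S_dd = 104.8
Terminal payoffs (K − S): max(-85.05, 0) = 0, max(-0.225, 0) = 0, max(55.24, 0) = 55.24
Node u (S = 188.5): continuation = e^(−0.09)·[0.5426·0.0000 + 0.4574·0.0000] = 0.0000; exercise value = 0.0000 ≤ continuation, so V_u = 0.0000
Node d (S = 123.2): continuation = e^(−0.09)·[0.5426·0.0000 + 0.4574·55.2375] = 23.0906; exercise value = 36.7500 > continuation, so V_d = 36.7500 (exercise)
Node 0 (S = 145): continuation = e^(−0.09)·[0.5426·0.0000 + 0.4574·36.7500] = 15.3624; exercise value = 15.0000 ≤ continuation, so V_0 = 15.3624

$15.36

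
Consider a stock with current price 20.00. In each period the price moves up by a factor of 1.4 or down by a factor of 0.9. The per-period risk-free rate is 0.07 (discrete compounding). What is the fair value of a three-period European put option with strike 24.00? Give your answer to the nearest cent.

2.69

Risk-neutral probability p = (1 + 0.07 − 0.9)/(1.4 − 0.9) = 0.1700/0.5000 = 0.3400
Terminal stock prices: S_uuu = 54.88, S_uud = 35.28, S_udd = 22.68, S_ddd = 14.58
Terminal payoffs (K − S): max(-30.88, 0) = 0, max(-11.28, 0) = 0, max(1.32, 0) = 1.32, max(9.42, 0) = 9.42
Node uu (S = 39.2): V_uu = 1/1.07·[0.3400·0.0000 + 0.6600·0.0000] = 0.0000
Node ud (S = 25.2): V_ud = 1/1.07·[0.3400·0.0000 + 0.6600·1.3200] = 0.8142
Node dd (S = 16.2): V_dd = 1/1.07·[0.3400·1.3200 + 0.6600·9.4200] = 6.2299
Node u (S = 28): V_u = 1/1.07·[0.3400·0.0000 + 0.6600·0.8142] = 0.5022
Node d (S = 18): V_d = 1/1.07·[0.3400·0.8142 + 0.6600·6.2299] = 4.1015
Node 0 (S = 20): V_0 = 1/1.07·[0.3400·0.5022 + 0.6600·4.1015] = 2.6895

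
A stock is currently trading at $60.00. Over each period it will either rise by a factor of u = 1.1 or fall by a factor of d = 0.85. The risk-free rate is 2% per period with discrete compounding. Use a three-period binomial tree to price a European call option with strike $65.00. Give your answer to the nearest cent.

$4.40

Risk-neutral probability p = (1 + 0.02 − 0.85)/(1.1 − 0.85) = 0.1700/0.2500 = 0.6800
Terminal stock prices: S_uuu = 79.86, S_uud = 61.71, S_udd = 47.68, S_ddd = 36.85
Terminal payoffs (S − K): max(14.86, 0) = 14.86, max(-3.29, 0) = 0, max(-17.32, 0) = 0, max(-28.15, 0) = 0
Node uu (S = 72.6): V_uu = 1/1.02·[0.6800·14.8600 + 0.3200·0.0000] = 9.9067
Node ud (S = 56.1): V_ud = 1/1.02·[0.6800·0.0000 + 0.3200·0.0000] = 0.0000
Node dd (S = 43.35): V_dd = 1/1.02·[0.6800·0.0000 + 0.3200·0.0000] = 0.0000
Node u (S = 66): V_u = 1/1.02·[0.6800·9.9067 + 0.3200·0.0000] = 6.6044
Node d (S = 51): V_d = 1/1.02·[0.6800·0.0000 + 0.3200·0.0000] = 0.0000
Node 0 (S = 60): V_0 = 1/1.02·[0.6800·6.6044 + 0.3200·0.0000] = 4.4030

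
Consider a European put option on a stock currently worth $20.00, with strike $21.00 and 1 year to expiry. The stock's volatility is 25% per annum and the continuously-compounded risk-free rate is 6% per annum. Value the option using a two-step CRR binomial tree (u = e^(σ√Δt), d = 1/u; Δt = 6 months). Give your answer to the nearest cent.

CRR parameters: u = e^(σ√Δt) = e^(0.25·√0.5) = 1.1934, d = 1/u = 0.8380
Per-period rate: rΔt = 0.06·0.5 = 0.03, so R = e^0.03 = 1.0305
Risk-neutral probability p = (e^0.03 − 0.8380)/(1.1934 − 0.8380) = 0.1925/0.3554 = 0.5416
Terminal stock prices: S_uu = 28.48, S_ud = 20, S_dd = 14.04
Terminal payoffs (K − S): max(-7.482, 0) = 0, max(1, 0) = 1, max(6.956, 0) = 6.956
Node u (S = 23.87): V_u = e^(−0.03)·[0.5416·0.0000 + 0.4584·1.0000] = 0.4448
Node d (S = 16.76): V_d = e^(−0.03)·[0.5416·1.0000 + 0.4584·6.9562] = 3.6200
Node 0 (S = 20): V_0 = e^(−0.03)·[0.5416·0.4448 + 0.4584·3.6200] = 1.8441

$1.84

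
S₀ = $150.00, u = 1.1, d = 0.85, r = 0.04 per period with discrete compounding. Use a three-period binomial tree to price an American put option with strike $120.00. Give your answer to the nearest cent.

$0.68

Risk-neutral probability p = (1 + 0.04 − 0.85)/(1.1 − 0.85) = 0.1900/0.2500 = 0.7600
Terminal stock prices: S_uuu = 199.7, S_uud = 154.3, S_udd = 119.2, S_ddd = 92.12
Terminal payoffs (K − S): max(-79.65, 0) = 0, max(-34.28, 0) = 0, max(0.7875, 0) = 0.7875, max(27.88, 0) = 27.88
Node uu (S = 181.5): continuation = 1/1.04·[0.7600·0.0000 + 0.2400·0.0000] = 0.0000; exercise value = 0.0000 ≤ continuation, so V_uu = 0.0000
Node ud (S = 140.2): continuation = 1/1.04·[0.7600·0.0000 + 0.2400·0.7875] = 0.1817; exercise value = 0.0000 ≤ continuation, so V_ud = 0.1817
Node dd (S = 108.4): continuation = 1/1.04·[0.7600·0.7875 + 0.2400·27.8813] = 7.0096; exercise value = 11.6250 > continuation, so V_dd = 11.6250 (exercise)
Node u (S = 165): continuation = 1/1.04·[0.7600·0.0000 + 0.2400·0.1817] = 0.0419; exercise value = 0.0000 ≤ continuation, so V_u = 0.0419
Node d (S = 127.5): continuation = 1/1.04·[0.7600·0.1817 + 0.2400·11.6250] = 2.8155; exercise value = 0.0000 ≤ continuation, so V_d = 2.8155
Node 0 (S = 150): continuation = 1/1.04·[0.7600·0.0419 + 0.2400·2.8155] = 0.6804; exercise value = 0.0000 ≤ continuation, so V_0 = 0.6804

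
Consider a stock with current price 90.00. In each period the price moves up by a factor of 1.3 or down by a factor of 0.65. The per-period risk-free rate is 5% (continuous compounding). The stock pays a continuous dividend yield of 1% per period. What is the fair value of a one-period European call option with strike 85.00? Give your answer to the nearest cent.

18.30

Per-period risk-free factor R = e^0.05 = 1.0513; dividend-adjusted growth = e^(0.05−0.01) = 1.0408.
Risk-neutral probability p = (1.0408 − 0.65)/(1.3 − 0.65) = 0.3908/0.6500 = 0.6012
Terminal stock prices: S_u = 117, S_d = 58.5
Terminal payoffs (S − K): max(32, 0) = 32, max(-26.5, 0) = 0
Node 0 (S = 90): V_0 = e^(−0.05)·[0.6012·32.0000 + 0.3988·0.0000] = 18.3016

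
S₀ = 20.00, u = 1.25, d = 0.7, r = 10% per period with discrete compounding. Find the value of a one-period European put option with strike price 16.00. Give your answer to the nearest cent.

Risk-neutral probability p = (1 + 0.1 − 0.7)/(1.25 − 0.7) = 0.4000/0.5500 = 0.7273
Terminal stock prices: S_u = 25, S_d = 14
Terminal payoffs (K − S): max(-9, 0) = 0, max(2, 0) = 2
Node 0 (S = 20): V_0 = 1/1.1·[0.7273·0.0000 + 0.2727·2.0000] = 0.4959

0.50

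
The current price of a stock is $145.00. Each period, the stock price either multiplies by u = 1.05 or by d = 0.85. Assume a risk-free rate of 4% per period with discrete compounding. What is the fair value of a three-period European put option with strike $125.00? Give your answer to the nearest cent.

Risk-neutral probability p = (1 + 0.04 − 0.85)/(1.05 − 0.85) = 0.1900/0.2000 = 0.9500
Terminal stock prices: S_uuu = 167.9, S_uud = 135.9, S_udd = 110, S_ddd = 89.05
Terminal payoffs (K − S): max(-42.86, 0) = 0, max(-10.88, 0) = 0, max(15, 0) = 15, max(35.95, 0) = 35.95
Node uu (S = 159.9): V_uu = 1/1.04·[0.9500·0.0000 + 0.0500·0.0000] = 0.0000
Node ud (S = 129.4): V_ud = 1/1.04·[0.9500·0.0000 + 0.0500·14.9994] = 0.7211
Node dd (S = 104.8): V_dd = 1/1.04·[0.9500·14.9994 + 0.0500·35.9519] = 15.4298
Node u (S = 152.2): V_u = 1/1.04·[0.9500·0.0000 + 0.0500·0.7211] = 0.0347
Node d (S = 123.2): V_d = 1/1.04·[0.9500·0.7211 + 0.0500·15.4298] = 1.4005
Node 0 (S = 145): V_0 = 1/1.04·[0.9500·0.0347 + 0.0500·1.4005] = 0.0990

$0.10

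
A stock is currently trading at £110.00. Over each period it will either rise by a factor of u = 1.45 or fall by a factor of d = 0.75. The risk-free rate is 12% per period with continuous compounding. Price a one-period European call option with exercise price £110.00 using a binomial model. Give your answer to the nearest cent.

£23.68

Risk-neutral probability p = (e^0.12 − 0.75)/(1.45 − 0.75) = 0.3775/0.7000 = 0.5393
Terminal stock prices: S_u = 159.5, S_d = 82.5
Terminal payoffs (S − K): max(49.5, 0) = 49.5, max(-27.5, 0) = 0
Node 0 (S = 110): V_0 = e^(−0.12)·[0.5393·49.5000 + 0.4607·0.0000] = 23.6758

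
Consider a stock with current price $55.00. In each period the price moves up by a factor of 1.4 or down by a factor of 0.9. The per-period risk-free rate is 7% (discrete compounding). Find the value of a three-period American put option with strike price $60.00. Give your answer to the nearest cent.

$6.48

Risk-neutral probability p = (1 + 0.07 − 0.9)/(1.4 − 0.9) = 0.1700/0.5000 = 0.3400
Terminal stock prices: S_uuu = 150.9, S_uud = 97.02, S_udd = 62.37, S_ddd = 40.1
Terminal payoffs (K − S): max(-90.92, 0) = 0, max(-37.02, 0) = 0, max(-2.37, 0) = 0, max(19.9, 0) = 19.9
Node uu (S = 107.8): continuation = 1/1.07·[0.3400·0.0000 + 0.6600·0.0000] = 0.0000; exercise value = 0.0000 ≤ continuation, so V_uu = 0.0000
Node ud (S = 69.3): continuation = 1/1.07·[0.3400·0.0000 + 0.6600·0.0000] = 0.0000; exercise value = 0.0000 ≤ continuation, so V_ud = 0.0000
Node dd (S = 44.55): continuation = 1/1.07·[0.3400·0.0000 + 0.6600·19.9050] = 12.2779; exercise value = 15.4500 > continuation, so V_dd = 15.4500 (exercise)
Node u (S = 77): continuation = 1/1.07·[0.3400·0.0000 + 0.6600·0.0000] = 0.0000; exercise value = 0.0000 ≤ continuation, so V_u = 0.0000
Node d (S = 49.5): continuation = 1/1.07·[0.3400·0.0000 + 0.6600·15.4500] = 9.5299; exercise value = 10.5000 > continuation, so V_d = 10.5000 (exercise)
Node 0 (S = 55): continuation = 1/1.07·[0.3400·0.0000 + 0.6600·10.5000] = 6.4766; exercise value = 5.0000 ≤ continuation, so V_0 = 6.4766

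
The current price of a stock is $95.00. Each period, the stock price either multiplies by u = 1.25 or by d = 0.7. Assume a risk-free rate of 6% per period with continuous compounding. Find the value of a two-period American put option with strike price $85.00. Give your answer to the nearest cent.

$6.33

Risk-neutral probability p = (e^0.06 − 0.7)/(1.25 − 0.7) = 0.3618/0.5500 = 0.6579
Terminal stock prices: S_uu = 148.4, S_ud = 83.12, S_dd = 46.55
Terminal payoffs (K − S): max(-63.44, 0) = 0, max(1.875, 0) = 1.875, max(38.45, 0) = 38.45
Node u (S = 118.8): continuation = e^(−0.06)·[0.6579·0.0000 + 0.3421·1.8750] = 0.6041; exercise value = 0.0000 ≤ continuation, so V_u = 0.6041
Node d (S = 66.5): continuation = e^(−0.06)·[0.6579·1.8750 + 0.3421·38.4500] = 13.5500; exercise value = 18.5000 > continuation, so V_d = 18.5000 (exercise)
Node 0 (S = 95): continuation = e^(−0.06)·[0.6579·0.6041 + 0.3421·18.5000] = 6.3348; exercise value = 0.0000 ≤ continuation, so V_0 = 6.3348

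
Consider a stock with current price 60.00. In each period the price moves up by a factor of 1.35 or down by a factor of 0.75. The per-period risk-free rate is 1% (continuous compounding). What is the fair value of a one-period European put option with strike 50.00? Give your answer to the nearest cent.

Risk-neutral probability p = (e^0.01 − 0.75)/(1.35 − 0.75) = 0.2601/0.6000 = 0.4334
Terminal stock prices: S_u = 81, S_d = 45
Terminal payoffs (K − S): max(-31, 0) = 0, max(5, 0) = 5
Node 0 (S = 60): V_0 = e^(−0.01)·[0.4334·0.0000 + 0.5666·5.0000] = 2.8047

2.80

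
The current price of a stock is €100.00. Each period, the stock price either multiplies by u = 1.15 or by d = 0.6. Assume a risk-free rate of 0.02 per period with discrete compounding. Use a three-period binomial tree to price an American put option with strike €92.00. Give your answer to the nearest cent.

€13.05

Risk-neutral probability p = (1 + 0.02 − 0.6)/(1.15 − 0.6) = 0.4200/0.5500 = 0.7636
Terminal stock prices: S_uuu = 152.1, S_uud = 79.35, S_udd = 41.4, S_ddd = 21.6
Terminal payoffs (K − S): max(-60.09, 0) = 0, max(12.65, 0) = 12.65, max(50.6, 0) = 50.6, max(70.4, 0) = 70.4
Node uu (S = 132.2): continuation = 1/1.02·[0.7636·0.0000 + 0.2364·12.6500] = 2.9314; exercise value = 0.0000 ≤ continuation, so V_uu = 2.9314
Node ud (S = 69): continuation = 1/1.02·[0.7636·12.6500 + 0.2364·50.6000] = 21.1961; exercise value = 23.0000 > continuation, so V_ud = 23.0000 (exercise)
Node dd (S = 36): continuation = 1/1.02·[0.7636·50.6000 + 0.2364·70.4000] = 54.1961; exercise value = 56.0000 > continuation, so V_dd = 56.0000 (exercise)
Node u (S = 115): continuation = 1/1.02·[0.7636·2.9314 + 0.2364·23.0000] = 7.5244; exercise value = 0.0000 ≤ continuation, so V_u = 7.5244
Node d (S = 60): continuation = 1/1.02·[0.7636·23.0000 + 0.2364·56.0000] = 30.1961; exercise value = 32.0000 > continuation, so V_d = 32.0000 (exercise)
Node 0 (S = 100): continuation = 1/1.02·[0.7636·7.5244 + 0.2364·32.0000] = 13.0486; exercise value = 0.0000 ≤ continuation, so V_0 = 13.0486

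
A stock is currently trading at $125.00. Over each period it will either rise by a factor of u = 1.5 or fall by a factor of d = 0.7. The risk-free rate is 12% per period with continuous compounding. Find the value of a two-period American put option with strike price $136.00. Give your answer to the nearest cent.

Risk-neutral probability p = (e^0.12 − 0.7)/(1.5 − 0.7) = 0.4275/0.8000 = 0.5344
Terminal stock prices: S_uu = 281.2, S_ud = 131.2, S_dd = 61.25
Terminal payoffs (K − S): max(-145.2, 0) = 0, max(4.75, 0) = 4.75, max(74.75, 0) = 74.75
Node u (S = 187.5): continuation = e^(−0.12)·[0.5344·0.0000 + 0.4656·4.7500] = 1.9616; exercise value = 0.0000 ≤ continuation, so V_u = 1.9616
Node d (S = 87.5): continuation = e^(−0.12)·[0.5344·4.7500 + 0.4656·74.7500] = 33.1212; exercise value = 48.5000 > continuation, so V_d = 48.5000 (exercise)
Node 0 (S = 125): continuation = e^(−0.12)·[0.5344·1.9616 + 0.4656·48.5000] = 20.9590; exercise value = 11.0000 ≤ continuation, so V_0 = 20.9590

$20.96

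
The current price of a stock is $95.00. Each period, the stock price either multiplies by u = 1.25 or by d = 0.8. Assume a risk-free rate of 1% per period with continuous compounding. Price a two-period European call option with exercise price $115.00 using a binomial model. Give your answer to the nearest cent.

Risk-neutral probability p = (e^0.01 − 0.8)/(1.25 − 0.8) = 0.2101/0.4500 = 0.4668
Terminal stock prices: S_uu = 148.4, S_ud = 95, S_dd = 60.8
Terminal payoffs (S − K): max(33.44, 0) = 33.44, max(-20, 0) = 0, max(-54.2, 0) = 0
Node u (S = 118.8): V_u = e^(−0.01)·[0.4668·33.4375 + 0.5332·0.0000] = 15.4526
Node d (S = 76): V_d = e^(−0.01)·[0.4668·0.0000 + 0.5332·0.0000] = 0.0000
Node 0 (S = 95): V_0 = e^(−0.01)·[0.4668·15.4526 + 0.5332·0.0000] = 7.1412

$7.14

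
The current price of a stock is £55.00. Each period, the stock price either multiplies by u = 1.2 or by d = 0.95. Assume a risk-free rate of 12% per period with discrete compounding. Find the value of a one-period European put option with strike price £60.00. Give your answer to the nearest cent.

Risk-neutral probability p = (1 + 0.12 − 0.95)/(1.2 − 0.95) = 0.1700/0.2500 = 0.6800
Terminal stock prices: S_u = 66, S_d = 52.25
Terminal payoffs (K − S): max(-6, 0) = 0, max(7.75, 0) = 7.75
Node 0 (S = 55): V_0 = 1/1.12·[0.6800·0.0000 + 0.3200·7.7500] = 2.2143

£2.21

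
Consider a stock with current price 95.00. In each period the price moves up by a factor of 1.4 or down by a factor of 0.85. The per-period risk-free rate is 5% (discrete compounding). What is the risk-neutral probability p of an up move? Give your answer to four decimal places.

p = 0.3636

Risk-neutral probability p = (1 + 0.05 − 0.85)/(1.4 − 0.85) = 0.2000/0.5500 = 0.3636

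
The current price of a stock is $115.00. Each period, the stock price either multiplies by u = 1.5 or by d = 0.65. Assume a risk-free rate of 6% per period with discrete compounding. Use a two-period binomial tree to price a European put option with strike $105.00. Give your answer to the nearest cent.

Risk-neutral probability p = (1 + 0.06 − 0.65)/(1.5 − 0.65) = 0.4100/0.8500 = 0.4824
Terminal stock prices: S_uu = 258.8, S_ud = 112.1, S_dd = 48.59
Terminal payoffs (K − S): max(-153.8, 0) = 0, max(-7.125, 0) = 0, max(56.41, 0) = 56.41
Node u (S = 172.5): V_u = 1/1.06·[0.4824·0.0000 + 0.5176·0.0000] = 0.0000
Node d (S = 74.75): V_d = 1/1.06·[0.4824·0.0000 + 0.5176·56.4125] = 27.5488
Node 0 (S = 115): V_0 = 1/1.06·[0.4824·0.0000 + 0.5176·27.5488] = 13.4534

$13.45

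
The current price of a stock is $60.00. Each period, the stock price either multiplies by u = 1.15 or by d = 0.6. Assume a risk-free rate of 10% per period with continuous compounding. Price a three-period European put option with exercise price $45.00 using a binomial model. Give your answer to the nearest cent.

Risk-neutral probability p = (e^0.1 − 0.6)/(1.15 − 0.6) = 0.5052/0.5500 = 0.9185
Terminal stock prices: S_uuu = 91.25, S_uud = 47.61, S_udd = 24.84, S_ddd = 12.96
Terminal payoffs (K − S): max(-46.25, 0) = 0, max(-2.61, 0) = 0, max(20.16, 0) = 20.16, max(32.04, 0) = 32.04
Node uu (S = 79.35): V_uu = e^(−0.1)·[0.9185·0.0000 + 0.0815·0.0000] = 0.0000
Node ud (S = 41.4): V_ud = e^(−0.1)·[0.9185·0.0000 + 0.0815·20.1600] = 1.4868
Node dd (S = 21.6): V_dd = e^(−0.1)·[0.9185·20.1600 + 0.0815·32.0400] = 19.1177
Node u (S = 69): V_u = e^(−0.1)·[0.9185·0.0000 + 0.0815·1.4868] = 0.1097
Node d (S = 36): V_d = e^(−0.1)·[0.9185·1.4868 + 0.0815·19.1177] = 2.6456
Node 0 (S = 60): V_0 = e^(−0.1)·[0.9185·0.1097 + 0.0815·2.6456] = 0.2862

$0.29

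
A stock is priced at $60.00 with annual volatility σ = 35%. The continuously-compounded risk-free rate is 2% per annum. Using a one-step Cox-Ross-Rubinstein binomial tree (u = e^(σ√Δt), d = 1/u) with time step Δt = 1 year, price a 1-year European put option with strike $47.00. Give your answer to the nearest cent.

$2.58

CRR parameters: u = e^(σ√Δt) = e^(0.35·√1) = 1.4191, d = 1/u = 0.7047
Per-period rate: rΔt = 0.02·1 = 0.02, so R = e^0.02 = 1.0202
Risk-neutral probability p = (e^0.02 − 0.7047)/(1.4191 − 0.7047) = 0.3155/0.7144 = 0.4417
Terminal stock prices: S_u = 85.14, S_d = 42.28
Terminal payoffs (K − S): max(-38.14, 0) = 0, max(4.719, 0) = 4.719
Node 0 (S = 60): V_0 = e^(−0.02)·[0.4417·0.0000 + 0.5583·4.7187] = 2.5825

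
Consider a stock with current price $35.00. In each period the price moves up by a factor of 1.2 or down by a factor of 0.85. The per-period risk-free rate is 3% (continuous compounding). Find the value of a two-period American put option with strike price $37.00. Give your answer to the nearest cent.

$3.71

Risk-neutral probability p = (e^0.03 − 0.85)/(1.2 − 0.85) = 0.1805/0.3500 = 0.5156
Terminal stock prices: S_uu = 50.4, S_ud = 35.7, S_dd = 25.29
Terminal payoffs (K − S): max(-13.4, 0) = 0, max(1.3, 0) = 1.3, max(11.71, 0) = 11.71
Node u (S = 42): continuation = e^(−0.03)·[0.5156·0.0000 + 0.4844·1.3000] = 0.6111; exercise value = 0.0000 ≤ continuation, so V_u = 0.6111
Node d (S = 29.75): continuation = e^(−0.03)·[0.5156·1.3000 + 0.4844·11.7125] = 6.1565; exercise value = 7.2500 > continuation, so V_d = 7.2500 (exercise)
Node 0 (S = 35): continuation = e^(−0.03)·[0.5156·0.6111 + 0.4844·7.2500] = 3.7140; exercise value = 2.0000 ≤ continuation, so V_0 = 3.7140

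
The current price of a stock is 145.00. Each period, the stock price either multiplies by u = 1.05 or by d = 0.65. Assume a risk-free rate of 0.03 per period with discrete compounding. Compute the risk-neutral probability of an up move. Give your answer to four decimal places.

p = 0.9500

Risk-neutral probability p = (1 + 0.03 − 0.65)/(1.05 − 0.65) = 0.3800/0.4000 = 0.9500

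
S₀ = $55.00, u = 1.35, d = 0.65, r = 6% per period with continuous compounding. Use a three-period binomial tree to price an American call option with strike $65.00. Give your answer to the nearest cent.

Risk-neutral probability p = (e^0.06 − 0.65)/(1.35 − 0.65) = 0.4118/0.7000 = 0.5883
Terminal stock prices: S_uuu = 135.3, S_uud = 65.15, S_udd = 31.37, S_ddd = 15.1
Terminal payoffs (S − K): max(70.32, 0) = 70.32, max(0.1544, 0) = 0.1544, max(-33.63, 0) = 0, max(-49.9, 0) = 0
Node uu (S = 100.2): continuation = e^(−0.06)·[0.5883·70.3206 + 0.4117·0.1544] = 39.0228; exercise value = 35.2375 ≤ continuation, so V_uu = 39.0228
Node ud (S = 48.26): continuation = e^(−0.06)·[0.5883·0.1544 + 0.4117·0.0000] = 0.0855; exercise value = 0.0000 ≤ continuation, so V_ud = 0.0855
Node dd (S = 23.24): continuation = e^(−0.06)·[0.5883·0.0000 + 0.4117·0.0000] = 0.0000; exercise value = 0.0000 ≤ continuation, so V_dd = 0.0000
Node u (S = 74.25): continuation = e^(−0.06)·[0.5883·39.0228 + 0.4117·0.0855] = 21.6548; exercise value = 9.2500 ≤ continuation, so V_u = 21.6548
Node d (S = 35.75): continuation = e^(−0.06)·[0.5883·0.0855 + 0.4117·0.0000] = 0.0474; exercise value = 0.0000 ≤ continuation, so V_d = 0.0474
Node 0 (S = 55): continuation = e^(−0.06)·[0.5883·21.6548 + 0.4117·0.0474] = 12.0167; exercise value = 0.0000 ≤ continuation, so V_0 = 12.0167

$12.02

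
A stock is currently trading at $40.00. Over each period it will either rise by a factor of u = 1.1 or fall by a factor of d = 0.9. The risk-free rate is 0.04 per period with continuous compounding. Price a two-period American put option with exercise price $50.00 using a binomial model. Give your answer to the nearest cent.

$10.00

Risk-neutral probability p = (e^0.04 − 0.9)/(1.1 − 0.9) = 0.1408/0.2000 = 0.7041
Terminal stock prices: S_uu = 48.4, S_ud = 39.6, S_dd = 32.4
Terminal payoffs (K − S): max(1.6, 0) = 1.6, max(10.4, 0) = 10.4, max(17.6, 0) = 17.6
Node u (S = 44): continuation = e^(−0.04)·[0.7041·1.6000 + 0.2959·10.4000] = 4.0395; exercise value = 6.0000 > continuation, so V_u = 6.0000 (exercise)
Node d (S = 36): continuation = e^(−0.04)·[0.7041·10.4000 + 0.2959·17.6000] = 12.0395; exercise value = 14.0000 > continuation, so V_d = 14.0000 (exercise)
Node 0 (S = 40): continuation = e^(−0.04)·[0.7041·6.0000 + 0.2959·14.0000] = 8.0395; exercise value = 10.0000 > continuation, so V_0 = 10.0000 (exercise)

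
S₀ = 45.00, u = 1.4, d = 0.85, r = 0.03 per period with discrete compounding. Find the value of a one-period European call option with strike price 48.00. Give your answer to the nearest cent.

4.77

Risk-neutral probability p = (1 + 0.03 − 0.85)/(1.4 − 0.85) = 0.1800/0.5500 = 0.3273
Terminal stock prices: S_u = 63, S_d = 38.25
Terminal payoffs (S − K): max(15, 0) = 15, max(-9.75, 0) = 0
Node 0 (S = 45): V_0 = 1/1.03·[0.3273·15.0000 + 0.6727·0.0000] = 4.7661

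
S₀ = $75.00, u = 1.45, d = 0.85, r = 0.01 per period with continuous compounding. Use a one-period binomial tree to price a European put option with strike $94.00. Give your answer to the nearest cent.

$21.96

Risk-neutral probability p = (e^0.01 − 0.85)/(1.45 − 0.85) = 0.1601/0.6000 = 0.2668
Terminal stock prices: S_u = 108.8, S_d = 63.75
Terminal payoffs (K − S): max(-14.75, 0) = 0, max(30.25, 0) = 30.25
Node 0 (S = 75): V_0 = e^(−0.01)·[0.2668·0.0000 + 0.7332·30.2500] = 21.9601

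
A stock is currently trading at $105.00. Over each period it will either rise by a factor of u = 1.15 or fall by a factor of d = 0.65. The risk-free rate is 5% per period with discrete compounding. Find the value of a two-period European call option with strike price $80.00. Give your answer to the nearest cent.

$34.17

Risk-neutral probability p = (1 + 0.05 − 0.65)/(1.15 − 0.65) = 0.4000/0.5000 = 0.8000
Terminal stock prices: S_uu = 138.9, S_ud = 78.49, S_dd = 44.36
Terminal payoffs (S − K): max(58.86, 0) = 58.86, max(-1.513, 0) = 0, max(-35.64, 0) = 0
Node u (S = 120.7): V_u = 1/1.05·[0.8000·58.8625 + 0.2000·0.0000] = 44.8476
Node d (S = 68.25): V_d = 1/1.05·[0.8000·0.0000 + 0.2000·0.0000] = 0.0000
Node 0 (S = 105): V_0 = 1/1.05·[0.8000·44.8476 + 0.2000·0.0000] = 34.1696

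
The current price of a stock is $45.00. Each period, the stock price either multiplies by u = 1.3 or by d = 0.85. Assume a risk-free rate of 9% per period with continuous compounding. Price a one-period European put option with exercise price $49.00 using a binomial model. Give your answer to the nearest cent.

$4.49

Risk-neutral probability p = (e^0.09 − 0.85)/(1.3 − 0.85) = 0.2442/0.4500 = 0.5426
Terminal stock prices: S_u = 58.5, S_d = 38.25
Terminal payoffs (K − S): max(-9.5, 0) = 0, max(10.75, 0) = 10.75
Node 0 (S = 45): V_0 = e^(−0.09)·[0.5426·0.0000 + 0.4574·10.7500] = 4.4938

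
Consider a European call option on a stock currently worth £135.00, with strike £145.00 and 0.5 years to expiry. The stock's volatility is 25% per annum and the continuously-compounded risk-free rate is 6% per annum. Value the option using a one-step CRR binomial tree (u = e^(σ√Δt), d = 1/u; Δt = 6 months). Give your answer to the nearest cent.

£8.46

CRR parameters: u = e^(σ√Δt) = e^(0.25·√0.5) = 1.1934, d = 1/u = 0.8380
Per-period rate: rΔt = 0.06·0.5 = 0.03, so R = e^0.03 = 1.0305
Risk-neutral probability p = (e^0.03 − 0.8380)/(1.1934 − 0.8380) = 0.1925/0.3554 = 0.5416
Terminal stock prices: S_u = 161.1, S_d = 113.1
Terminal payoffs (S − K): max(16.1, 0) = 16.1, max(-31.87, 0) = 0
Node 0 (S = 135): V_0 = e^(−0.03)·[0.5416·16.1042 + 0.4584·0.0000] = 8.4645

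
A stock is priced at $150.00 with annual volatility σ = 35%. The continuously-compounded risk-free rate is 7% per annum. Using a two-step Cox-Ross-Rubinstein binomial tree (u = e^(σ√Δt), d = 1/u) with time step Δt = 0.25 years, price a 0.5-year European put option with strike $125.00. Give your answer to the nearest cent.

$4.54

CRR parameters: u = e^(σ√Δt) = e^(0.35·√0.25) = 1.1912, d = 1/u = 0.8395
Per-period rate: rΔt = 0.07·0.25 = 0.0175, so R = e^0.0175 = 1.0177
Risk-neutral probability p = (e^0.0175 − 0.8395)/(1.1912 − 0.8395) = 0.1782/0.3518 = 0.5065
Terminal stock prices: S_uu = 212.9, S_ud = 150, S_dd = 105.7
Terminal payoffs (K − S): max(-87.86, 0) = 0, max(-25, 0) = 0, max(19.3, 0) = 19.3
Node u (S = 178.7): V_u = e^(−0.0175)·[0.5065·0.0000 + 0.4935·0.0000] = 0.0000
Node d (S = 125.9): V_d = e^(−0.0175)·[0.5065·0.0000 + 0.4935·19.2968] = 9.3569
Node 0 (S = 150): V_0 = e^(−0.0175)·[0.5065·0.0000 + 0.4935·9.3569] = 4.5371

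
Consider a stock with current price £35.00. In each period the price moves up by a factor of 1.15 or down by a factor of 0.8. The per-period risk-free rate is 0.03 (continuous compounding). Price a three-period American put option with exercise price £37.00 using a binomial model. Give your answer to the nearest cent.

Risk-neutral probability p = (e^0.03 − 0.8)/(1.15 − 0.8) = 0.2305/0.3500 = 0.6584
Terminal stock prices: S_uuu = 53.23, S_uud = 37.03, S_udd = 25.76, S_ddd = 17.92
Terminal payoffs (K − S): max(-16.23, 0) = 0, max(-0.03, 0) = 0, max(11.24, 0) = 11.24, max(19.08, 0) = 19.08
Node uu (S = 46.29): continuation = e^(−0.03)·[0.6584·0.0000 + 0.3416·0.0000] = 0.0000; exercise value = 0.0000 ≤ continuation, so V_uu = 0.0000
Node ud (S = 32.2): continuation = e^(−0.03)·[0.6584·0.0000 + 0.3416·11.2400] = 3.7257; exercise value = 4.8000 > continuation, so V_ud = 4.8000 (exercise)
Node dd (S = 22.4): continuation = e^(−0.03)·[0.6584·11.2400 + 0.3416·19.0800] = 13.5065; exercise value = 14.6000 > continuation, so V_dd = 14.6000 (exercise)
Node u (S = 40.25): continuation = e^(−0.03)·[0.6584·0.0000 + 0.3416·4.8000] = 1.5910; exercise value = 0.0000 ≤ continuation, so V_u = 1.5910
Node d (S = 28): continuation = e^(−0.03)·[0.6584·4.8000 + 0.3416·14.6000] = 7.9065; exercise value = 9.0000 > continuation, so V_d = 9.0000 (exercise)
Node 0 (S = 35): continuation = e^(−0.03)·[0.6584·1.5910 + 0.3416·9.0000] = 3.9998; exercise value = 2.0000 ≤ continuation, so V_0 = 3.9998

£4.00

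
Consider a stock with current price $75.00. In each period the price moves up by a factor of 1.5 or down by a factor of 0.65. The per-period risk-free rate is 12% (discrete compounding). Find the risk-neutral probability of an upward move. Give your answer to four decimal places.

Risk-neutral probability p = (1 + 0.12 − 0.65)/(1.5 − 0.65) = 0.4700/0.8500 = 0.5529

p = 0.5529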